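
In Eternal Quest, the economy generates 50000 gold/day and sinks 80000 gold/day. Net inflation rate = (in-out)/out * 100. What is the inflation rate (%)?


Net gold = 50000 - 80000 = -30000
Inflation rate = net / sunk * 100 = -30000 / 80000 * 100
= -0.375 * 100
= -37.50%

-37.50%


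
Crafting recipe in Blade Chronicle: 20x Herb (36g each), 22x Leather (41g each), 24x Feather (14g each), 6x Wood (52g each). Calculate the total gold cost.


Cost breakdown:
  Herb: 20 * 36 = 720
  Leather: 22 * 41 = 902
  Feather: 24 * 14 = 336
  Wood: 6 * 52 = 312
Total = 720 + 902 + 336 + 312 = 2270

2270 gold


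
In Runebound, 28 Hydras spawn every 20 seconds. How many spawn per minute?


Spawns per minute = count * (60 / interval)
= 28 * (60 / 20)
= 28 * 3.0
= 84.0

84.0 per minute


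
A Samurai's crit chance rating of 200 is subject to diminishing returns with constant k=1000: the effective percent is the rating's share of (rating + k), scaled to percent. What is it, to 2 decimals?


effective% = rating / (rating + k) * 100
= 200 / (200 + 1000) * 100
= 200 / 1200 * 100
= 0.166667 * 100
= 16.67%

16.67%


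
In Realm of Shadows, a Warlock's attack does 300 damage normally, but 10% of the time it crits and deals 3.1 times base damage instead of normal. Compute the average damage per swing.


E[dmg] = base * (1 + crit_chance * (crit_mult - 1))
cc as decimal = 10/100 = 0.1
cm - 1 = 3.1 - 1 = 2.1
Bonus factor = 0.1 * 2.1 = 0.21
Total multiplier = 1 + 0.21 = 1.21
Expected damage = 300 * 1.21 = 363.00

363.00 damage


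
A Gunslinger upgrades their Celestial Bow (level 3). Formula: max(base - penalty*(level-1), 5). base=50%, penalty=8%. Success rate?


raw_rate = 50 - 8 * (3 - 1)
= 50 - 8 * 2
= 50 - 16
= 34
Apply floor: max(34, 5) = 34%

34%


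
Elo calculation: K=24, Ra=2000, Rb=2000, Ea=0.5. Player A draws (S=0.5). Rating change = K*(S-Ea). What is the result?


Elo update: delta = K * (S - Ea), where S = 0.5 (draws)
S - Ea = 0.5 - 0.5 = 0.0
Rating change = 24 * 0.0
= 0.00

0.00 rating points


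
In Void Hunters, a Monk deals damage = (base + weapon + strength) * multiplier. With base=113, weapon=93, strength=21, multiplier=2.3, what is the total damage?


Sum base + weapon + str = 113 + 93 + 21 = 227
Multiply by 2.3:
227 * 2.3 = 522.1

522.1 damage


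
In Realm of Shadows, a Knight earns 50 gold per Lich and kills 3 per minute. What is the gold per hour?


Gold per minute = 50 * 3 = 150
Gold per hour = 150 * 60 = 9000

9000 gold/hour


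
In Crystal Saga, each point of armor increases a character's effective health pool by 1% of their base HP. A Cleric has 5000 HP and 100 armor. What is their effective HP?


EHP = 5000 * (1 + 100/100)
= 5000 * (1 + 1.0)
= 5000 * 2.0
= 10000.0

10000.0 EHP


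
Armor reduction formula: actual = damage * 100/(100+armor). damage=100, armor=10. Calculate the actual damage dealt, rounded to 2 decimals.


actual = 100 * 100 / (100 + 10)
= 100 * 100 / 110
= 10000 / 110
= 90.91

90.91 damage


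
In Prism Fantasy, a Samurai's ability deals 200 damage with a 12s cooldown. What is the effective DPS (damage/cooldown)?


DPS = damage / cooldown
= 200 / 12
= 16.67

16.67 DPS


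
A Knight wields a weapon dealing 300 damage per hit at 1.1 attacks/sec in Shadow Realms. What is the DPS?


DPS = damage * attack_speed
= 300 * 1.1
= 330.0

330.0 DPS


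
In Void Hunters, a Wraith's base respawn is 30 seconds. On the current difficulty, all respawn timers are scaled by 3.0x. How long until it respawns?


Respawn time = base * multiplier
= 30 * 3.0
= 90.0 seconds

90.0 seconds


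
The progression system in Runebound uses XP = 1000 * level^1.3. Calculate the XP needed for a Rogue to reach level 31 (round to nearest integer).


XP = 1000 * level^1.3
Substitute level = 31:
XP = 1000 * 31^1.3
= 1000 * 86.8501
= 86850

86850 XP


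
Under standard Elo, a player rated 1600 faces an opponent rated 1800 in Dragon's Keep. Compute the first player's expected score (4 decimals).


Elo expected score: Ea = 1/(1 + 10^((Rb-Ra)/400))
Rb - Ra = 1800 - 1600 = 200
(Rb-Ra)/400 = 200/400 = 0.5
10^0.5 = 3.162278
Ea = 1/(1 + 3.162278) = 1/4.162278 = 0.2403

0.2403


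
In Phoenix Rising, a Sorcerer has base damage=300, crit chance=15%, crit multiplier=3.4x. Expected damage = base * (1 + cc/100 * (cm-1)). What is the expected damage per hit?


E[dmg] = base * (1 + crit_chance * (crit_mult - 1))
cc as decimal = 15/100 = 0.15
cm - 1 = 3.4 - 1 = 2.4
Bonus factor = 0.15 * 2.4 = 0.36
Total multiplier = 1 + 0.36 = 1.36
Expected damage = 300 * 1.36 = 408.00

408.00 damage


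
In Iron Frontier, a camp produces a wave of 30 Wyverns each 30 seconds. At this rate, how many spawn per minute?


Spawns per minute = count * (60 / interval)
= 30 * (60 / 30)
= 30 * 2.0
= 60.0

60.0 per minute


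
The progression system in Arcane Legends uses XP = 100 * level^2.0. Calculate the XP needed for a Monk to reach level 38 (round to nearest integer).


XP = 100 * level^2.0
Substitute level = 38:
XP = 100 * 38^2.0
= 100 * 1444.0
= 144400

144400 XP


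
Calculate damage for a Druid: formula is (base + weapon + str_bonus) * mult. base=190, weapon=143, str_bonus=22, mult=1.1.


Sum base + weapon + str = 190 + 143 + 22 = 355
Multiply by 1.1:
355 * 1.1 = 390.5

390.5 damage


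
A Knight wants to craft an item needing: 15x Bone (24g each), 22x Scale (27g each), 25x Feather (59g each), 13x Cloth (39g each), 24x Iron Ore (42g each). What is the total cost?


Cost breakdown:
  Bone: 15 * 24 = 360
  Scale: 22 * 27 = 594
  Feather: 25 * 59 = 1475
  Cloth: 13 * 39 = 507
  Iron Ore: 24 * 42 = 1008
Total = 360 + 594 + 1475 + 507 + 1008 = 3944

3944 gold


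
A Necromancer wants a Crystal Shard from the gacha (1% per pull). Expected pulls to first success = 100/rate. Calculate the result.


Expected pulls for a geometric distribution = 1/p = 100 / rate%
= 100 / 1
= 100.0

100.0 pulls


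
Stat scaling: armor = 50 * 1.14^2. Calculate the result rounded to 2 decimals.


value = base * growth^level
= 50 * 1.14^2
= 50 * 1.2996
= 64.98

64.98 armor


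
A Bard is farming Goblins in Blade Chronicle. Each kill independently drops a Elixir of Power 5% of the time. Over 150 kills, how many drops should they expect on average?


Expected drops = kills * (drop_rate / 100)
= 150 * (5 / 100)
= 150 * 0.05
= 7.5

7.5 drops


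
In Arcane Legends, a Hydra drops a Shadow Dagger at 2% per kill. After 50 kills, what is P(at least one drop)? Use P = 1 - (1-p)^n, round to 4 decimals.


P(at least one) = 1 - P(none) = 1 - (1-p)^n
p = 2/100 = 0.02
1 - p = 0.98
(1 - p)^50 = 0.98^50 = 0.364170
P(at least one) = 1 - 0.364170 = 0.6358

0.6358


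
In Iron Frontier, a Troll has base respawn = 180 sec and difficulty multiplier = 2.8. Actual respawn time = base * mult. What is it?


Respawn time = base * multiplier
= 180 * 2.8
= 504.0 seconds

504.0 seconds


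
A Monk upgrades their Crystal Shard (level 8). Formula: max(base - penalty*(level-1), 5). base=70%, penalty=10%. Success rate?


raw_rate = 70 - 10 * (8 - 1)
= 70 - 10 * 7
= 70 - 70
= 0
Apply floor: max(0, 5) = 5%

5%


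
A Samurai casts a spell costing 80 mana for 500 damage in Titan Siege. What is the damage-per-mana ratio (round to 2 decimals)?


Efficiency = damage / mana
= 500 / 80
= 6.25

6.25 dmg/mana


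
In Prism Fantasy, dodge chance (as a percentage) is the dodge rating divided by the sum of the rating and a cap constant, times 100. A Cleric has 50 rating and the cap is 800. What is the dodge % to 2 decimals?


dodge% = 50 / (50 + 800) * 100
= 50 / 850 * 100
= 0.058824 * 100
= 5.88%

5.88%


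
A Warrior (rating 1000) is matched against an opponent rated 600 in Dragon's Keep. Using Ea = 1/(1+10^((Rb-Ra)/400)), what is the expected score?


Elo expected score: Ea = 1/(1 + 10^((Rb-Ra)/400))
Rb - Ra = 600 - 1000 = -400
(Rb-Ra)/400 = -400/400 = -1.0
10^-1.0 = 0.1
Ea = 1/(1 + 0.1) = 1/1.1 = 0.9091

0.9091


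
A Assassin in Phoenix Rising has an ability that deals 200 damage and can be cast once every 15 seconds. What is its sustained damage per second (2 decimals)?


DPS = damage / cooldown
= 200 / 15
= 13.33

13.33 DPS


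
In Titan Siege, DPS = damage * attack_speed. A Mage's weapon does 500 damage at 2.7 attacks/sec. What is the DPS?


DPS = damage * attack_speed
= 500 * 2.7
= 1350.0

1350.0 DPS


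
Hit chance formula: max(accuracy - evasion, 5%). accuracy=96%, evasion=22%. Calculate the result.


accuracy - evasion = 96 - 22 = 74
Apply floor: max(74, 5) = 74
Hit chance = 74%

74%


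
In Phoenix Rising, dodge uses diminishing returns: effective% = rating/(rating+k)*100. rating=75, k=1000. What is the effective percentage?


effective% = rating / (rating + k) * 100
= 75 / (75 + 1000) * 100
= 75 / 1075 * 100
= 0.069767 * 100
= 6.98%

6.98%


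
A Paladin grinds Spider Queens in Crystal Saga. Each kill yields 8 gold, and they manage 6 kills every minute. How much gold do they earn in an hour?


Gold per minute = 8 * 6 = 48
Gold per hour = 48 * 60 = 2880

2880 gold/hour


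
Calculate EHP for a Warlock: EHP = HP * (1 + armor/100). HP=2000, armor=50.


EHP = 2000 * (1 + 50/100)
= 2000 * (1 + 0.5)
= 2000 * 1.5
= 3000.0

3000.0 EHP


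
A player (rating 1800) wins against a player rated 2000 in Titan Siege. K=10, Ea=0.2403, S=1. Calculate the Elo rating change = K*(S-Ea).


Elo update: delta = K * (S - Ea), where S = 1 (wins)
S - Ea = 1 - 0.2403 = 0.7597
Rating change = 10 * 0.7597
= 7.60

7.60 rating points


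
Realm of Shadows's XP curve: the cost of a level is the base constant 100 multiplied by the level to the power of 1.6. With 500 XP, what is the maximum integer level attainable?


XP = 100 * level^1.6, so level = (XP / 100)^(1/1.6)
= (500 / 100)^(1/1.6)
= 5.0^0.625
= 2.7344
Floor: level = 2

level 2


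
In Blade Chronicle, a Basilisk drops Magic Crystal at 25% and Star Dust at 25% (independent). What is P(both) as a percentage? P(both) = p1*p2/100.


For independent events, P(both) = P(A) * P(B)
= 25% * 25%
= 625 / 100 %
= 6.25%

6.25%


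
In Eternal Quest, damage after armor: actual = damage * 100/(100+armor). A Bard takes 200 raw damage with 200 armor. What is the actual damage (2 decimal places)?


actual = 200 * 100 / (100 + 200)
= 200 * 100 / 300
= 20000 / 300
= 66.67

66.67 damage


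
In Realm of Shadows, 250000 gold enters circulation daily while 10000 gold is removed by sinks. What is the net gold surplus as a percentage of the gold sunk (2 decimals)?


Net gold = 250000 - 10000 = 240000
Inflation rate = net / sunk * 100 = 240000 / 10000 * 100
= 24.0 * 100
= 2400.00%

2400.00%


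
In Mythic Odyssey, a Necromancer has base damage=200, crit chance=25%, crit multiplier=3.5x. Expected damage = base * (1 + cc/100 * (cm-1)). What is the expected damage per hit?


E[dmg] = base * (1 + crit_chance * (crit_mult - 1))
cc as decimal = 25/100 = 0.25
cm - 1 = 3.5 - 1 = 2.5
Bonus factor = 0.25 * 2.5 = 0.625
Total multiplier = 1 + 0.625 = 1.625
Expected damage = 200 * 1.625 = 325.00

325.00 damage


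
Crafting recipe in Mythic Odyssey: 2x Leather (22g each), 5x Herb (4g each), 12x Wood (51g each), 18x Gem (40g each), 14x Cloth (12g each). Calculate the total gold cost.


Cost breakdown:
  Leather: 2 * 22 = 44
  Herb: 5 * 4 = 20
  Wood: 12 * 51 = 612
  Gem: 18 * 40 = 720
  Cloth: 14 * 12 = 168
Total = 44 + 20 + 612 + 720 + 168 = 1564

1564 gold


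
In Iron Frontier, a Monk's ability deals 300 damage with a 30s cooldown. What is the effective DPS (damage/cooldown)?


DPS = damage / cooldown
= 300 / 30
= 10.00

10.00 DPS


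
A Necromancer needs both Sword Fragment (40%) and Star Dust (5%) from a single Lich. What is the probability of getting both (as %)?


For independent events, P(both) = P(A) * P(B)
= 40% * 5%
= 200 / 100 %
= 2.0%

2.0%


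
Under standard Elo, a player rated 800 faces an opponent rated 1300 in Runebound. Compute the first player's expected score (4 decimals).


Elo expected score: Ea = 1/(1 + 10^((Rb-Ra)/400))
Rb - Ra = 1300 - 800 = 500
(Rb-Ra)/400 = 500/400 = 1.25
10^1.25 = 17.782794
Ea = 1/(1 + 17.782794) = 1/18.782794 = 0.0532

0.0532


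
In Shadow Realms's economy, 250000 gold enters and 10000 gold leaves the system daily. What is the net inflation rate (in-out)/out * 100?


Net gold = 250000 - 10000 = 240000
Inflation rate = net / sunk * 100 = 240000 / 10000 * 100
= 24.0 * 100
= 2400.00%

2400.00%


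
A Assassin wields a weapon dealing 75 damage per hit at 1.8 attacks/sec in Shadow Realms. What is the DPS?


DPS = damage * attack_speed
= 75 * 1.8
= 135.0

135.0 DPS


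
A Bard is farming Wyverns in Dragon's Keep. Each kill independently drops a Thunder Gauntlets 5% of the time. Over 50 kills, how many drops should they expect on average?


Expected drops = kills * (drop_rate / 100)
= 50 * (5 / 100)
= 50 * 0.05
= 2.5

2.5 drops


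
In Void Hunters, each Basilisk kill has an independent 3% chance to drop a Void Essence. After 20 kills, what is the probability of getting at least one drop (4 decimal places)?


P(at least one) = 1 - P(none) = 1 - (1-p)^n
p = 3/100 = 0.03
1 - p = 0.97
(1 - p)^20 = 0.97^20 = 0.543794
P(at least one) = 1 - 0.543794 = 0.4562

0.4562


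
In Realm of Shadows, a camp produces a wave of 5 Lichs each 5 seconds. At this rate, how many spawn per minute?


Spawns per minute = count * (60 / interval)
= 5 * (60 / 5)
= 5 * 12.0
= 60.0

60.0 per minute


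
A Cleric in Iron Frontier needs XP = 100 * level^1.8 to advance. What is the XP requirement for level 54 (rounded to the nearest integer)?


XP = 100 * level^1.8
Substitute level = 54:
XP = 100 * 54^1.8
= 100 * 1313.1332
= 131313

131313 XP


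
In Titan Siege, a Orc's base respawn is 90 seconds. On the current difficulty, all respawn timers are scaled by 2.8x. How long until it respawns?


Respawn time = base * multiplier
= 90 * 2.8
= 252.0 seconds

252.0 seconds


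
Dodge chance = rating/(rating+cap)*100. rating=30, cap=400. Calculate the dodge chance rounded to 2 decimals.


dodge% = 30 / (30 + 400) * 100
= 30 / 430 * 100
= 0.069767 * 100
= 6.98%

6.98%


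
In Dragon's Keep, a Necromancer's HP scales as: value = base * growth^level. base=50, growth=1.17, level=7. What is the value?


value = base * growth^level
= 50 * 1.17^7
= 50 * 3.001242
= 150.06

150.06 HP


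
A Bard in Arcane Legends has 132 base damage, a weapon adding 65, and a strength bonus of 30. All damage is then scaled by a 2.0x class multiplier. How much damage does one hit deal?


Sum base + weapon + str = 132 + 65 + 30 = 227
Multiply by 2.0:
227 * 2.0 = 454.0

454.0 damage


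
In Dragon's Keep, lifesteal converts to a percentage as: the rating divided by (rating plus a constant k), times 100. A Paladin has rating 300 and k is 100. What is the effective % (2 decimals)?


effective% = rating / (rating + k) * 100
= 300 / (300 + 100) * 100
= 300 / 400 * 100
= 0.75 * 100
= 75.00%

75.00%


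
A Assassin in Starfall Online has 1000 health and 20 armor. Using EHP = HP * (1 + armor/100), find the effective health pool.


EHP = 1000 * (1 + 20/100)
= 1000 * (1 + 0.2)
= 1000 * 1.2
= 1200.0

1200.0 EHP


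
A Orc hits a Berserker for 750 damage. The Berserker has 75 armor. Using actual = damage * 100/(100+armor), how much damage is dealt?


actual = 750 * 100 / (100 + 75)
= 750 * 100 / 175
= 75000 / 175
= 428.57

428.57 damage


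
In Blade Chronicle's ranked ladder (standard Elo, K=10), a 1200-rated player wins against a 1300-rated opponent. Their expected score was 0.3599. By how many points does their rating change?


Elo update: delta = K * (S - Ea), where S = 1 (wins)
S - Ea = 1 - 0.3599 = 0.6401
Rating change = 10 * 0.6401
= 6.40

6.40 rating points


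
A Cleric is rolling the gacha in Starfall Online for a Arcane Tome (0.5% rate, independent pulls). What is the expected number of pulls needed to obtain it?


Expected pulls for a geometric distribution = 1/p = 100 / rate%
= 100 / 0.5
= 200.0

200.0 pulls


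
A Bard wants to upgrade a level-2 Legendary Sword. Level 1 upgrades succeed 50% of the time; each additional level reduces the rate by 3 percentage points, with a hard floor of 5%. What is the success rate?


raw_rate = 50 - 3 * (2 - 1)
= 50 - 3 * 1
= 50 - 3
= 47
Apply floor: max(47, 5) = 47%

47%


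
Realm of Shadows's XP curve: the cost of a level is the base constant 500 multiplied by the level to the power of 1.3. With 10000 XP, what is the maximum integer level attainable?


XP = 500 * level^1.3, so level = (XP / 500)^(1/1.3)
= (10000 / 500)^(1/1.3)
= 20.0^0.7692
= 10.0183
Floor: level = 10

level 10


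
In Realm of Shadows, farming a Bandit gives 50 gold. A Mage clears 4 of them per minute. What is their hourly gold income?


Gold per minute = 50 * 4 = 200
Gold per hour = 200 * 60 = 12000

12000 gold/hour


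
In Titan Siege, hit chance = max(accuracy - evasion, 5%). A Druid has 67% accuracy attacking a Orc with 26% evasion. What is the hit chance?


accuracy - evasion = 67 - 26 = 41
Apply floor: max(41, 5) = 41
Hit chance = 41%

41%


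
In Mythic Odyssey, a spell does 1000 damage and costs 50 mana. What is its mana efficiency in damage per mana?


Efficiency = damage / mana
= 1000 / 50
= 20.00

20.00 dmg/mana


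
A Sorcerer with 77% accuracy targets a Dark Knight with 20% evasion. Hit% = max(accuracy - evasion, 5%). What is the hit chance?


accuracy - evasion = 77 - 20 = 57
Apply floor: max(57, 5) = 57
Hit chance = 57%

57%


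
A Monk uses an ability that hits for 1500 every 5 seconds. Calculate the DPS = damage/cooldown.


DPS = damage / cooldown
= 1500 / 5
= 300.00

300.00 DPS


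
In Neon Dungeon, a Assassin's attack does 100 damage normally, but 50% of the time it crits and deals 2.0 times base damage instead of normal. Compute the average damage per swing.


E[dmg] = base * (1 + crit_chance * (crit_mult - 1))
cc as decimal = 50/100 = 0.5
cm - 1 = 2.0 - 1 = 1.0
Bonus factor = 0.5 * 1.0 = 0.5
Total multiplier = 1 + 0.5 = 1.5
Expected damage = 100 * 1.5 = 150.00

150.00 damage


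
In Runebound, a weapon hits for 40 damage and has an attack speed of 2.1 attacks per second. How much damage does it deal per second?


DPS = damage * attack_speed
= 40 * 2.1
= 84.0

84.0 DPS


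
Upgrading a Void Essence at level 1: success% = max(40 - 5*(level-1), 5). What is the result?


raw_rate = 40 - 5 * (1 - 1)
= 40 - 5 * 0
= 40 - 0
= 40
Apply floor: max(40, 5) = 40%

40%


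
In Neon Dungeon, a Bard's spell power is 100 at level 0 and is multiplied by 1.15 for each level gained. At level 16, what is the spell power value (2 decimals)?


value = base * growth^level
= 100 * 1.15^16
= 100 * 9.357621
= 935.76

935.76 spell power


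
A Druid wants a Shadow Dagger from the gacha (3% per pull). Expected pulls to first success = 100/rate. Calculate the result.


Expected pulls for a geometric distribution = 1/p = 100 / rate%
= 100 / 3
= 33.33

33.33 pulls


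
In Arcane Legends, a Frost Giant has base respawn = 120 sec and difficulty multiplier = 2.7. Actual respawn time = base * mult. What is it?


Respawn time = base * multiplier
= 120 * 2.7
= 324.0 seconds

324.0 seconds


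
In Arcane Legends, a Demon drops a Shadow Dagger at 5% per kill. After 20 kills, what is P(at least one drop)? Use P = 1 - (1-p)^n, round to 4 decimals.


P(at least one) = 1 - P(none) = 1 - (1-p)^n
p = 5/100 = 0.05
1 - p = 0.95
(1 - p)^20 = 0.95^20 = 0.358486
P(at least one) = 1 - 0.358486 = 0.6415

0.6415


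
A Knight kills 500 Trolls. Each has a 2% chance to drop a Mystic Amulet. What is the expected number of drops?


Expected drops = kills * (drop_rate / 100)
= 500 * (2 / 100)
= 500 * 0.02
= 10.0

10.0 drops


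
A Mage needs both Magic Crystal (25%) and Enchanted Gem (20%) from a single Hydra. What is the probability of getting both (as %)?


For independent events, P(both) = P(A) * P(B)
= 25% * 20%
= 500 / 100 %
= 5.0%

5.0%


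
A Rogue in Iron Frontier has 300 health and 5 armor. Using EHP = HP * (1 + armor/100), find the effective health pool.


EHP = 300 * (1 + 5/100)
= 300 * (1 + 0.05)
= 300 * 1.05
= 315.0

315.0 EHP


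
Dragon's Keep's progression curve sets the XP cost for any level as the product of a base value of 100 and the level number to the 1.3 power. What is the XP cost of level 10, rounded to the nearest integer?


XP = 100 * level^1.3
Substitute level = 10:
XP = 100 * 10^1.3
= 100 * 19.9526
= 1995

1995 XP


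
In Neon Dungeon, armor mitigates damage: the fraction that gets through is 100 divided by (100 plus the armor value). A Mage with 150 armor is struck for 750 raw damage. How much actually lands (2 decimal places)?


actual = 750 * 100 / (100 + 150)
= 750 * 100 / 250
= 75000 / 250
= 300.00

300.00 damage


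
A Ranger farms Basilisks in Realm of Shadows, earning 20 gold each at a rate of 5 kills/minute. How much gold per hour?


Gold per minute = 20 * 5 = 100
Gold per hour = 100 * 60 = 6000

6000 gold/hour


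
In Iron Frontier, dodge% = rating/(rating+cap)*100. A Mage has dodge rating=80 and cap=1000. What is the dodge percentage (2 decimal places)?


dodge% = 80 / (80 + 1000) * 100
= 80 / 1080 * 100
= 0.074074 * 100
= 7.41%

7.41%


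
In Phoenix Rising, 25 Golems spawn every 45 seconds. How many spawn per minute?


Spawns per minute = count * (60 / interval)
= 25 * (60 / 45)
= 25 * 1.3333
= 33.33

33.33 per minute


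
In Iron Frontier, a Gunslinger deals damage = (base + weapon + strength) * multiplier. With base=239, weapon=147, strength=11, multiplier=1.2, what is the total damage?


Sum base + weapon + str = 239 + 147 + 11 = 397
Multiply by 1.2:
397 * 1.2 = 476.4

476.4 damage


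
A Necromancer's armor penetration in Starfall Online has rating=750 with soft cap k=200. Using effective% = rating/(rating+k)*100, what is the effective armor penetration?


effective% = rating / (rating + k) * 100
= 750 / (750 + 200) * 100
= 750 / 950 * 100
= 0.789474 * 100
= 78.95%

78.95%


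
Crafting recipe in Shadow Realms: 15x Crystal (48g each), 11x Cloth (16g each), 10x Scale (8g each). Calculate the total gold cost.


Cost breakdown:
  Crystal: 15 * 48 = 720
  Cloth: 11 * 16 = 176
  Scale: 10 * 8 = 80
Total = 720 + 176 + 80 = 976

976 gold


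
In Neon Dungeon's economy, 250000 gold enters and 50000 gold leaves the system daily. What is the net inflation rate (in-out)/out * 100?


Net gold = 250000 - 50000 = 200000
Inflation rate = net / sunk * 100 = 200000 / 50000 * 100
= 4.0 * 100
= 400.00%

400.00%


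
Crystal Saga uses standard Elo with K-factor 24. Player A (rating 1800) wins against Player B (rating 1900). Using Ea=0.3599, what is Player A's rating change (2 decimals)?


Elo update: delta = K * (S - Ea), where S = 1 (wins)
S - Ea = 1 - 0.3599 = 0.6401
Rating change = 24 * 0.6401
= 15.36

15.36 rating points


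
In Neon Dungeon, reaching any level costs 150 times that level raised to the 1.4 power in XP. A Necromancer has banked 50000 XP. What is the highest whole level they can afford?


XP = 150 * level^1.4, so level = (XP / 150)^(1/1.4)
= (50000 / 150)^(1/1.4)
= 333.3333^0.7143
= 63.3952
Floor: level = 63

level 63


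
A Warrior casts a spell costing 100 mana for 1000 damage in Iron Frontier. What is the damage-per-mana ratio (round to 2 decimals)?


Efficiency = damage / mana
= 1000 / 100
= 10.00

10.00 dmg/mana


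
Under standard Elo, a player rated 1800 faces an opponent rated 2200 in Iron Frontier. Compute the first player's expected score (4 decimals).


Elo expected score: Ea = 1/(1 + 10^((Rb-Ra)/400))
Rb - Ra = 2200 - 1800 = 400
(Rb-Ra)/400 = 400/400 = 1.0
10^1.0 = 10.0
Ea = 1/(1 + 10.0) = 1/11.0 = 0.0909

0.0909


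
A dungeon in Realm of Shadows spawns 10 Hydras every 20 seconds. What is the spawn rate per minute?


Spawns per minute = count * (60 / interval)
= 10 * (60 / 20)
= 10 * 3.0
= 30.0

30.0 per minute


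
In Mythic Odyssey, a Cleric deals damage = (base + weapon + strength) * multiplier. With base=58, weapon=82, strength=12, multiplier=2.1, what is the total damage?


Sum base + weapon + str = 58 + 82 + 12 = 152
Multiply by 2.1:
152 * 2.1 = 319.2

319.2 damage


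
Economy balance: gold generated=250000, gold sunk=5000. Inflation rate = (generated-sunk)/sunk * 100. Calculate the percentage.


Net gold = 250000 - 5000 = 245000
Inflation rate = net / sunk * 100 = 245000 / 5000 * 100
= 49.0 * 100
= 4900.00%

4900.00%


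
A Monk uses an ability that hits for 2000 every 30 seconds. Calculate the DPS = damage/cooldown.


DPS = damage / cooldown
= 2000 / 30
= 66.67

66.67 DPS


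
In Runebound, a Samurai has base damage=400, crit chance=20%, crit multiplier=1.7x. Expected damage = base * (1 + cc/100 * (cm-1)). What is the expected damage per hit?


E[dmg] = base * (1 + crit_chance * (crit_mult - 1))
cc as decimal = 20/100 = 0.2
cm - 1 = 1.7 - 1 = 0.7
Bonus factor = 0.2 * 0.7 = 0.14
Total multiplier = 1 + 0.14 = 1.14
Expected damage = 400 * 1.14 = 456.00

456.00 damage


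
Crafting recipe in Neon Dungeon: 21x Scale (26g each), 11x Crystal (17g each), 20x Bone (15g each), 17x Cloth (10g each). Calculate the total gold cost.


Cost breakdown:
  Scale: 21 * 26 = 546
  Crystal: 11 * 17 = 187
  Bone: 20 * 15 = 300
  Cloth: 17 * 10 = 170
Total = 546 + 187 + 300 + 170 = 1203

1203 gold


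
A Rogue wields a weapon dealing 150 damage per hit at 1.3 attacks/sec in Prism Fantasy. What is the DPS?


DPS = damage * attack_speed
= 150 * 1.3
= 195.0

195.0 DPS


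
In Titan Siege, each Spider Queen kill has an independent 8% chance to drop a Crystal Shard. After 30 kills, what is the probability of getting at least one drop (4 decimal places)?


P(at least one) = 1 - P(none) = 1 - (1-p)^n
p = 8/100 = 0.08
1 - p = 0.92
(1 - p)^30 = 0.92^30 = 0.081966
P(at least one) = 1 - 0.081966 = 0.9180

0.9180


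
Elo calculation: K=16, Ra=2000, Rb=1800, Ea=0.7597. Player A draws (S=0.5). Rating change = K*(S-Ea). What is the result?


Elo update: delta = K * (S - Ea), where S = 0.5 (draws)
S - Ea = 0.5 - 0.7597 = -0.2597
Rating change = 16 * -0.2597
= -4.16

-4.16 rating points


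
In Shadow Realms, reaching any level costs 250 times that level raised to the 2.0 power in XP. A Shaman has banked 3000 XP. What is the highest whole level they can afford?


XP = 250 * level^2.0, so level = (XP / 250)^(1/2.0)
= (3000 / 250)^(1/2.0)
= 12.0^0.5
= 3.4641
Floor: level = 3

level 3


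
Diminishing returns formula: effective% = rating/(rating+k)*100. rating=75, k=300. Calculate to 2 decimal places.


effective% = rating / (rating + k) * 100
= 75 / (75 + 300) * 100
= 75 / 375 * 100
= 0.2 * 100
= 20.00%

20.00%


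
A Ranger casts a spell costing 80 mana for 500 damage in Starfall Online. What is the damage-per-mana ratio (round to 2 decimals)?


Efficiency = damage / mana
= 500 / 80
= 6.25

6.25 dmg/mana


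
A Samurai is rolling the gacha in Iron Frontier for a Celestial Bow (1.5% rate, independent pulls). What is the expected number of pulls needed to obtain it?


Expected pulls for a geometric distribution = 1/p = 100 / rate%
= 100 / 1.5
= 66.67

66.67 pulls


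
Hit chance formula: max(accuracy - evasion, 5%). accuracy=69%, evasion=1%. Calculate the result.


accuracy - evasion = 69 - 1 = 68
Apply floor: max(68, 5) = 68
Hit chance = 68%

68%


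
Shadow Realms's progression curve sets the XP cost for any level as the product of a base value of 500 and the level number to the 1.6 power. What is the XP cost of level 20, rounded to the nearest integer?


XP = 500 * level^1.6
Substitute level = 20:
XP = 500 * 20^1.6
= 500 * 120.6835
= 60342

60342 XP


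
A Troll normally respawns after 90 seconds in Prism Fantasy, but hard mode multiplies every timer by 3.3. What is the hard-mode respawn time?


Respawn time = base * multiplier
= 90 * 3.3
= 297.0 seconds

297.0 seconds


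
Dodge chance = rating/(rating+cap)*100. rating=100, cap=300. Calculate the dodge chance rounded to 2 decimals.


dodge% = 100 / (100 + 300) * 100
= 100 / 400 * 100
= 0.25 * 100
= 25.00%

25.00%


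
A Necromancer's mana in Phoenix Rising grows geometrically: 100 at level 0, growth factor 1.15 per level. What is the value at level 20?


value = base * growth^level
= 100 * 1.15^20
= 100 * 16.366537
= 1636.65

1636.65 mana


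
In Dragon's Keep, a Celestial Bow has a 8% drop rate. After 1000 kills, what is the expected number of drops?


Expected drops = kills * (drop_rate / 100)
= 1000 * (8 / 100)
= 1000 * 0.08
= 80.0

80.0 drops


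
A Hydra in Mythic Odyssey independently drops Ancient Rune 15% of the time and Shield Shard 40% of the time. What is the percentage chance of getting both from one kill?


For independent events, P(both) = P(A) * P(B)
= 15% * 40%
= 600 / 100 %
= 6.0%

6.0%


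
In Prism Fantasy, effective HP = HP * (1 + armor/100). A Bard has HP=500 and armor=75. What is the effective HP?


EHP = 500 * (1 + 75/100)
= 500 * (1 + 0.75)
= 500 * 1.75
= 875.0

875.0 EHP


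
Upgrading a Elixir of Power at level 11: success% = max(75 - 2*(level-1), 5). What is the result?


raw_rate = 75 - 2 * (11 - 1)
= 75 - 2 * 10
= 75 - 20
= 55
Apply floor: max(55, 5) = 55%

55%


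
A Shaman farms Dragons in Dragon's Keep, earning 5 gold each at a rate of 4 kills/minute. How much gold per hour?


Gold per minute = 5 * 4 = 20
Gold per hour = 20 * 60 = 1200

1200 gold/hour


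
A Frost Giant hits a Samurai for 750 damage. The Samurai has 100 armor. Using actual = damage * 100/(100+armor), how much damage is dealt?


actual = 750 * 100 / (100 + 100)
= 750 * 100 / 200
= 75000 / 200
= 375.00

375.00 damage


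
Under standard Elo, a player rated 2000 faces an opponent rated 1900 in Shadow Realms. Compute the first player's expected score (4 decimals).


Elo expected score: Ea = 1/(1 + 10^((Rb-Ra)/400))
Rb - Ra = 1900 - 2000 = -100
(Rb-Ra)/400 = -100/400 = -0.25
10^-0.25 = 0.562341
Ea = 1/(1 + 0.562341) = 1/1.562341 = 0.6401

0.6401


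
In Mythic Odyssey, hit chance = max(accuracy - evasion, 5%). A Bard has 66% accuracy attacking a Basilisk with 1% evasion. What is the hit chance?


accuracy - evasion = 66 - 1 = 65
Apply floor: max(65, 5) = 65
Hit chance = 65%

65%


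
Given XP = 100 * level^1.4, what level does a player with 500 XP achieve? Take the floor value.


XP = 100 * level^1.4, so level = (XP / 100)^(1/1.4)
= (500 / 100)^(1/1.4)
= 5.0^0.7143
= 3.1569
Floor: level = 3

level 3


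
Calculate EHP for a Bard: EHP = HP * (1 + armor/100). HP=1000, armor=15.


EHP = 1000 * (1 + 15/100)
= 1000 * (1 + 0.15)
= 1000 * 1.15
= 1150.0

1150.0 EHP


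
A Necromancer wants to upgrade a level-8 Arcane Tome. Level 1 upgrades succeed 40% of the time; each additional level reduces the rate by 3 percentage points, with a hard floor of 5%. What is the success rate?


raw_rate = 40 - 3 * (8 - 1)
= 40 - 3 * 7
= 40 - 21
= 19
Apply floor: max(19, 5) = 19%

19%


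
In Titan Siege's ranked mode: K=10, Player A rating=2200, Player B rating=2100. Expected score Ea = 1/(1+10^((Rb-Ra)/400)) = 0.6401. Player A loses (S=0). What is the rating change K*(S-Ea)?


Elo update: delta = K * (S - Ea), where S = 0 (loses)
S - Ea = 0 - 0.6401 = -0.6401
Rating change = 10 * -0.6401
= -6.40

-6.40 rating points


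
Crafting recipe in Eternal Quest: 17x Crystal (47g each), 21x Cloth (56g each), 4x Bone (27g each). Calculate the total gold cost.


Cost breakdown:
  Crystal: 17 * 47 = 799
  Cloth: 21 * 56 = 1176
  Bone: 4 * 27 = 108
Total = 799 + 1176 + 108 = 2083

2083 gold


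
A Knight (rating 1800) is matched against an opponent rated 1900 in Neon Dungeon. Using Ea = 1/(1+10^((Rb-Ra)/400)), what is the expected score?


Elo expected score: Ea = 1/(1 + 10^((Rb-Ra)/400))
Rb - Ra = 1900 - 1800 = 100
(Rb-Ra)/400 = 100/400 = 0.25
10^0.25 = 1.778279
Ea = 1/(1 + 1.778279) = 1/2.778279 = 0.3599

0.3599


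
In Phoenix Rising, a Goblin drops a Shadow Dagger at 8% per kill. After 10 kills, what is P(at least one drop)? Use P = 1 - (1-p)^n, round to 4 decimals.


P(at least one) = 1 - P(none) = 1 - (1-p)^n
p = 8/100 = 0.08
1 - p = 0.92
(1 - p)^10 = 0.92^10 = 0.434388
P(at least one) = 1 - 0.434388 = 0.5656

0.5656


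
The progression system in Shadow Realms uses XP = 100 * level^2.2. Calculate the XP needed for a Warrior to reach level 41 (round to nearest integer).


XP = 100 * level^2.2
Substitute level = 41:
XP = 100 * 41^2.2
= 100 * 3532.8442
= 353284

353284 XP


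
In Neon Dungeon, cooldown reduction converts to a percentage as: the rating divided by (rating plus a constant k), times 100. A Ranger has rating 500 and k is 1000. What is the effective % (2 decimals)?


effective% = rating / (rating + k) * 100
= 500 / (500 + 1000) * 100
= 500 / 1500 * 100
= 0.333333 * 100
= 33.33%

33.33%


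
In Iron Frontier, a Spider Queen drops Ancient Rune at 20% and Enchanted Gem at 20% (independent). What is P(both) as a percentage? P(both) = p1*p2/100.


For independent events, P(both) = P(A) * P(B)
= 20% * 20%
= 400 / 100 %
= 4.0%

4.0%


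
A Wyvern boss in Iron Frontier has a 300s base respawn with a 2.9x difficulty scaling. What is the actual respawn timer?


Respawn time = base * multiplier
= 300 * 2.9
= 870.0 seconds

870.0 seconds


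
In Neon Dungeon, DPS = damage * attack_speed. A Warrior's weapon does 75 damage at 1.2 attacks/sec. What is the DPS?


DPS = damage * attack_speed
= 75 * 1.2
= 90.0

90.0 DPS


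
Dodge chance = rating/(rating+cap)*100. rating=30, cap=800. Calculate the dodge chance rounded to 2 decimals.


dodge% = 30 / (30 + 800) * 100
= 30 / 830 * 100
= 0.036145 * 100
= 3.61%

3.61%


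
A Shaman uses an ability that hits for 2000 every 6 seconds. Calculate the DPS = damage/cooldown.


DPS = damage / cooldown
= 2000 / 6
= 333.33

333.33 DPS


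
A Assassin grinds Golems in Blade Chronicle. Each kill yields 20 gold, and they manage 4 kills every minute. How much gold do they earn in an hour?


Gold per minute = 20 * 4 = 80
Gold per hour = 80 * 60 = 4800

4800 gold/hour


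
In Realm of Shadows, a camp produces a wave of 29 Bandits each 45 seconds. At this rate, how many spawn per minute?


Spawns per minute = count * (60 / interval)
= 29 * (60 / 45)
= 29 * 1.3333
= 38.67

38.67 per minute


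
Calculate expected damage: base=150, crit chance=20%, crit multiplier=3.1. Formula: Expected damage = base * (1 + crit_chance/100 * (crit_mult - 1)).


E[dmg] = base * (1 + crit_chance * (crit_mult - 1))
cc as decimal = 20/100 = 0.2
cm - 1 = 3.1 - 1 = 2.1
Bonus factor = 0.2 * 2.1 = 0.42
Total multiplier = 1 + 0.42 = 1.42
Expected damage = 150 * 1.42 = 213.00

213.00 damage


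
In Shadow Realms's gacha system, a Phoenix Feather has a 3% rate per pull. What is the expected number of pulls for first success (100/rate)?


Expected pulls for a geometric distribution = 1/p = 100 / rate%
= 100 / 3
= 33.33

33.33 pulls


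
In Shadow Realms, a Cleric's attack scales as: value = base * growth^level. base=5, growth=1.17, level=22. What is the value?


value = base * growth^level
= 5 * 1.17^22
= 5 * 31.629255
= 158.15

158.15 attack


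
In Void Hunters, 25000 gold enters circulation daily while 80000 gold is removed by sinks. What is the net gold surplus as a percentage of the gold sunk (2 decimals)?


Net gold = 25000 - 80000 = -55000
Inflation rate = net / sunk * 100 = -55000 / 80000 * 100
= -0.6875 * 100
= -68.75%

-68.75%


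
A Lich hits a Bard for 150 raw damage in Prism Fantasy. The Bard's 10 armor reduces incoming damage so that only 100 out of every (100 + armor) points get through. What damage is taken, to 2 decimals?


actual = 150 * 100 / (100 + 10)
= 150 * 100 / 110
= 15000 / 110
= 136.36

136.36 damage


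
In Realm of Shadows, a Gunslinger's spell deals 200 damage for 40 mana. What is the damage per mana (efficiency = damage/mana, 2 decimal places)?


Efficiency = damage / mana
= 200 / 40
= 5.00

5.00 dmg/mana


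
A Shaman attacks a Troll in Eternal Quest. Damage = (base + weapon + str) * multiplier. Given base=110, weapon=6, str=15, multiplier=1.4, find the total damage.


Sum base + weapon + str = 110 + 6 + 15 = 131
Multiply by 1.4:
131 * 1.4 = 183.4

183.4 damage


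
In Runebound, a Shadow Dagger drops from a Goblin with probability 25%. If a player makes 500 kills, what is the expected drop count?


Expected drops = kills * (drop_rate / 100)
= 500 * (25 / 100)
= 500 * 0.25
= 125.0

125.0 drops


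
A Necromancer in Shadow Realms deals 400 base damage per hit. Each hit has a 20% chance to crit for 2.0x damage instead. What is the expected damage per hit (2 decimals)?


E[dmg] = base * (1 + crit_chance * (crit_mult - 1))
cc as decimal = 20/100 = 0.2
cm - 1 = 2.0 - 1 = 1.0
Bonus factor = 0.2 * 1.0 = 0.2
Total multiplier = 1 + 0.2 = 1.2
Expected damage = 400 * 1.2 = 480.00

480.00 damage


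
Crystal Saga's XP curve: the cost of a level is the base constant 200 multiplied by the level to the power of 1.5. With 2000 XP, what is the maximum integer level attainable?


XP = 200 * level^1.5, so level = (XP / 200)^(1/1.5)
= (2000 / 200)^(1/1.5)
= 10.0^0.6667
= 4.6416
Floor: level = 4

level 4


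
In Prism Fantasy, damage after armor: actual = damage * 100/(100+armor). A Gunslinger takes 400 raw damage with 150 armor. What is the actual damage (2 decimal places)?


actual = 400 * 100 / (100 + 150)
= 400 * 100 / 250
= 40000 / 250
= 160.00

160.00 damage


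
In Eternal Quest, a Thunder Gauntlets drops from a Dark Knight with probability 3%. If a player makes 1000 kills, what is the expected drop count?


Expected drops = kills * (drop_rate / 100)
= 1000 * (3 / 100)
= 1000 * 0.03
= 30.0

30.0 drops


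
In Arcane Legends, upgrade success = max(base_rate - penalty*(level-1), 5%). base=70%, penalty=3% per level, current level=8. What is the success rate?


raw_rate = 70 - 3 * (8 - 1)
= 70 - 3 * 7
= 70 - 21
= 49
Apply floor: max(49, 5) = 49%

49%


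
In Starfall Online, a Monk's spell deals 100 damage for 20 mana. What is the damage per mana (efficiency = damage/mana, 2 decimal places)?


Efficiency = damage / mana
= 100 / 20
= 5.00

5.00 dmg/mana


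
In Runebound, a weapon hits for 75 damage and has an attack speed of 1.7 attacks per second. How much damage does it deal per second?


DPS = damage * attack_speed
= 75 * 1.7
= 127.5

127.5 DPS


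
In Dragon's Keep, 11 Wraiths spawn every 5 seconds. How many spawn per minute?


Spawns per minute = count * (60 / interval)
= 11 * (60 / 5)
= 11 * 12.0
= 132.0

132.0 per minute


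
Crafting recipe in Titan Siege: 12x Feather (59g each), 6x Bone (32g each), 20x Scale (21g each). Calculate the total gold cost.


Cost breakdown:
  Feather: 12 * 59 = 708
  Bone: 6 * 32 = 192
  Scale: 20 * 21 = 420
Total = 708 + 192 + 420 = 1320

1320 gold


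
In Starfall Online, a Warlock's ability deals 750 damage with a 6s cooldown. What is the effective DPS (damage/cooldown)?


DPS = damage / cooldown
= 750 / 6
= 125.00

125.00 DPS


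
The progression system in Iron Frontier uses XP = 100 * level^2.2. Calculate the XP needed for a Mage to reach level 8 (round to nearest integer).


XP = 100 * level^2.2
Substitute level = 8:
XP = 100 * 8^2.2
= 100 * 97.0059
= 9701

9701 XP


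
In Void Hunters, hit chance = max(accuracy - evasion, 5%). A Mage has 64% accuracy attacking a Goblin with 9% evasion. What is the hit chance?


accuracy - evasion = 64 - 9 = 55
Apply floor: max(55, 5) = 55
Hit chance = 55%

55%


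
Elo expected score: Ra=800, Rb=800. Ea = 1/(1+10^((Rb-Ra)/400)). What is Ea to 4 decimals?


Elo expected score: Ea = 1/(1 + 10^((Rb-Ra)/400))
Rb - Ra = 800 - 800 = 0
(Rb-Ra)/400 = 0/400 = 0.0
10^0.0 = 1.0
Ea = 1/(1 + 1.0) = 1/2.0 = 0.5000

0.5000
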